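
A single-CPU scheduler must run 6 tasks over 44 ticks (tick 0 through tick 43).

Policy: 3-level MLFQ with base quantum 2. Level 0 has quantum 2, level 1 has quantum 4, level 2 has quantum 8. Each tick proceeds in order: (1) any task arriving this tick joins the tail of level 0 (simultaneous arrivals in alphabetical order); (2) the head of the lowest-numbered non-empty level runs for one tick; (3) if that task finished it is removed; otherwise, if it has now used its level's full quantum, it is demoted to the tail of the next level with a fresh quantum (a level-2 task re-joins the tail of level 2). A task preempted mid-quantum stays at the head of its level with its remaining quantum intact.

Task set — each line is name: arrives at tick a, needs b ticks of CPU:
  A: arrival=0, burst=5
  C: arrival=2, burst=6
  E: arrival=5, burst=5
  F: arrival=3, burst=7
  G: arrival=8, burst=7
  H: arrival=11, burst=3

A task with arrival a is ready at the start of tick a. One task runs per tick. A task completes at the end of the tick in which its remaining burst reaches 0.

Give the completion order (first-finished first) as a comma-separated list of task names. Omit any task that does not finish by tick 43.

t=0: L0/L1/L2 = A/-/- → run A
t=1: L0/L1/L2 = A/-/- → run A
t=2: L0/L1/L2 = C/A/- → run C
t=3: L0/L1/L2 = CF/A/- → run C
t=4: L0/L1/L2 = F/AC/- → run F
t=5: L0/L1/L2 = FE/AC/- → run F
t=6: L0/L1/L2 = E/ACF/- → run E
t=7: L0/L1/L2 = E/ACF/- → run E
t=8: L0/L1/L2 = G/ACFE/- → run G
t=9: L0/L1/L2 = G/ACFE/- → run G
t=10: L0/L1/L2 = -/ACFEG/- → run A
t=11: L0/L1/L2 = H/ACFEG/- → run H
t=12: L0/L1/L2 = H/ACFEG/- → run H
t=13: L0/L1/L2 = -/ACFEGH/- → run A
t=14: L0/L1/L2 = -/ACFEGH/- → run A
t=15: L0/L1/L2 = -/CFEGH/- → run C
t=16: L0/L1/L2 = -/CFEGH/- → run C
t=17: L0/L1/L2 = -/CFEGH/- → run C
t=18: L0/L1/L2 = -/CFEGH/- → run C
t=19: L0/L1/L2 = -/FEGH/- → run F
t=20: L0/L1/L2 = -/FEGH/- → run F
t=21: L0/L1/L2 = -/FEGH/- → run F
t=22: L0/L1/L2 = -/FEGH/- → run F
t=23: L0/L1/L2 = -/EGH/F → run E
t=24: L0/L1/L2 = -/EGH/F → run E
t=25: L0/L1/L2 = -/EGH/F → run E
t=26: L0/L1/L2 = -/GH/F → run G
t=27: L0/L1/L2 = -/GH/F → run G
t=28: L0/L1/L2 = -/GH/F → run G
t=29: L0/L1/L2 = -/GH/F → run G
t=30: L0/L1/L2 = -/H/FG → run H
t=31: L0/L1/L2 = -/-/FG → run F
t=32: L0/L1/L2 = -/-/G → run G
t=33: (idle)
t=34: (idle)
t=35: (idle)
t=36: (idle)
t=37: (idle)
t=38: (idle)
t=39: (idle)
t=40: (idle)
t=41: (idle)
t=42: (idle)
t=43: (idle)

completion order = A, C, E, H, F, G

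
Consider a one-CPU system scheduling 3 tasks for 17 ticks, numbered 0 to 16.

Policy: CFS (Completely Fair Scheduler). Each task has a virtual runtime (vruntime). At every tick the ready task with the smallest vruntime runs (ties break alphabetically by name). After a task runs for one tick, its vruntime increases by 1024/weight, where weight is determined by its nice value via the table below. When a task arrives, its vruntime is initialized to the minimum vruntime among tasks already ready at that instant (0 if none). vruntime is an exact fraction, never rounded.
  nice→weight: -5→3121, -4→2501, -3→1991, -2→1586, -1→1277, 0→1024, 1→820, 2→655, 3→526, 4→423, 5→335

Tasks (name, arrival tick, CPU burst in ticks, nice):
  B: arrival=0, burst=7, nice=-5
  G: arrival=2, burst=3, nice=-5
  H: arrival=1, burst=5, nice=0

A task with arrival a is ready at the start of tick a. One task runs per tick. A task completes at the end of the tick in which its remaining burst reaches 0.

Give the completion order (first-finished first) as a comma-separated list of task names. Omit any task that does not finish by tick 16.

t=0: vr[B=0] → run B
t=1: vr[B=1024/3121 H=1024/3121] → run B
t=2: vr[B=2048/3121 G=1024/3121 H=1024/3121] → run G
t=3: vr[B=2048/3121 G=2048/3121 H=1024/3121] → run H
t=4: vr[B=2048/3121 G=2048/3121 H=4145/3121] → run B
t=5: vr[B=3072/3121 G=2048/3121 H=4145/3121] → run G
t=6: vr[B=3072/3121 G=3072/3121 H=4145/3121] → run B
t=7: vr[B=4096/3121 G=3072/3121 H=4145/3121] → run G
t=8: vr[B=4096/3121 H=4145/3121] → run B
t=9: vr[B=5120/3121 H=4145/3121] → run H
t=10: vr[B=5120/3121 H=7266/3121] → run B
t=11: vr[B=6144/3121 H=7266/3121] → run B
t=12: vr[H=7266/3121] → run H
t=13: vr[H=10387/3121] → run H
t=14: vr[H=13508/3121] → run H
t=15: (idle)
t=16: (idle)

completion order = G, B, H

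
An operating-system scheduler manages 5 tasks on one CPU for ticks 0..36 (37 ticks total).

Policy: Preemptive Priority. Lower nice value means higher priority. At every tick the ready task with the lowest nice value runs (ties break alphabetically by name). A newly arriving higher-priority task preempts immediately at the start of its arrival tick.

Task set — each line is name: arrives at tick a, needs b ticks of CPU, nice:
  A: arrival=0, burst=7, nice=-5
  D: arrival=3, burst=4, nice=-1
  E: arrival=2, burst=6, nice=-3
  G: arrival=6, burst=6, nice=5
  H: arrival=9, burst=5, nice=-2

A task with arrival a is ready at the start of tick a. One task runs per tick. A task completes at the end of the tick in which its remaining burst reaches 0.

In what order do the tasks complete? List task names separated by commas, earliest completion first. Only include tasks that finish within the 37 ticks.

completion order = A, E, H, D, G

t=0: ready={A} → run A
t=1: ready={A} → run A
t=2: ready={A,E} → run A
t=3: ready={A,D,E} → run A
t=4: ready={A,D,E} → run A
t=5: ready={A,D,E} → run A
t=6: ready={A,D,E,G} → run A
t=7: ready={D,E,G} → run E
t=8: ready={D,E,G} → run E
t=9: ready={D,E,G,H} → run E
t=10: ready={D,E,G,H} → run E
t=11: ready={D,E,G,H} → run E
t=12: ready={D,E,G,H} → run E
t=13: ready={D,G,H} → run H
t=14: ready={D,G,H} → run H
t=15: ready={D,G,H} → run H
t=16: ready={D,G,H} → run H
t=17: ready={D,G,H} → run H
t=18: ready={D,G} → run D
t=19: ready={D,G} → run D
t=20: ready={D,G} → run D
t=21: ready={D,G} → run D
t=22: ready={G} → run G
t=23: ready={G} → run G
t=24: ready={G} → run G
t=25: ready={G} → run G
t=26: ready={G} → run G
t=27: ready={G} → run G
t=28: (idle)
t=29: (idle)
t=30: (idle)
t=31: (idle)
t=32: (idle)
t=33: (idle)
t=34: (idle)
t=35: (idle)
t=36: (idle)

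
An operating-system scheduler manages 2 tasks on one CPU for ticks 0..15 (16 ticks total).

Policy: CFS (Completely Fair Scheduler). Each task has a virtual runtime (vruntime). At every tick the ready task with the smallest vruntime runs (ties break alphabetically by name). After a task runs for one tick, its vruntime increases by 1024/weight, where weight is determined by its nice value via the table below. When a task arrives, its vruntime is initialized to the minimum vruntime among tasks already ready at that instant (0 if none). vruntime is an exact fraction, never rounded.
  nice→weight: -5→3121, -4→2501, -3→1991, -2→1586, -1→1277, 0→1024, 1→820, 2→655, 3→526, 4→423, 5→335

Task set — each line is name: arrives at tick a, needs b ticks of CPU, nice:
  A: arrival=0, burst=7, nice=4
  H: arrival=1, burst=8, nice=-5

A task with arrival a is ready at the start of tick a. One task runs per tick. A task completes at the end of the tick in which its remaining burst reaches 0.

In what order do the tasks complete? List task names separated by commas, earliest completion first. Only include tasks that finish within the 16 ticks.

t=0: vr[A=0] → run A
t=1: vr[A=1024/423 H=1024/423] → run A
t=2: vr[A=2048/423 H=1024/423] → run H
t=3: vr[A=2048/423 H=3629056/1320183] → run H
t=4: vr[A=2048/423 H=4062208/1320183] → run H
t=5: vr[A=2048/423 H=4495360/1320183] → run H
t=6: vr[A=2048/423 H=4928512/1320183] → run H
t=7: vr[A=2048/423 H=5361664/1320183] → run H
t=8: vr[A=2048/423 H=5794816/1320183] → run H
t=9: vr[A=2048/423 H=6227968/1320183] → run H
t=10: vr[A=2048/423] → run A
t=11: vr[A=1024/141] → run A
t=12: vr[A=4096/423] → run A
t=13: vr[A=5120/423] → run A
t=14: vr[A=2048/141] → run A
t=15: (idle)

completion order = H, A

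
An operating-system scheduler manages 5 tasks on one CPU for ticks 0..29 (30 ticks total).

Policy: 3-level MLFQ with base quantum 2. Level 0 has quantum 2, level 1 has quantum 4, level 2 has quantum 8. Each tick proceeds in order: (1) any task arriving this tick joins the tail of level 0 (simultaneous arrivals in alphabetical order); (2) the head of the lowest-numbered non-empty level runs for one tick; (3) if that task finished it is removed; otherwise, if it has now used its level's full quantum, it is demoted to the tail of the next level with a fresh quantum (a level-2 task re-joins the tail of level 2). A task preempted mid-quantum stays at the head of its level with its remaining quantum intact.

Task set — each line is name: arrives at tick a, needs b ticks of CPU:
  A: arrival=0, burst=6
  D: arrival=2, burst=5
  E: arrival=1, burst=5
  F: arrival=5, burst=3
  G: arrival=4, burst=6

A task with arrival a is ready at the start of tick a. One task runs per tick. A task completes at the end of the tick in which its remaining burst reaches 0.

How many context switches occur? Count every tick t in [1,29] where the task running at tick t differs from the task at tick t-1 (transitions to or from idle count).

context switches = 10

t=0: L0/L1/L2 = A/-/- → run A
t=1: L0/L1/L2 = AE/-/- → run A
t=2: L0/L1/L2 = ED/A/- → run E
t=3: L0/L1/L2 = ED/A/- → run E
t=4: L0/L1/L2 = DG/AE/- → run D
t=5: L0/L1/L2 = DGF/AE/- → run D
t=6: L0/L1/L2 = GF/AED/- → run G
t=7: L0/L1/L2 = GF/AED/- → run G
t=8: L0/L1/L2 = F/AEDG/- → run F
t=9: L0/L1/L2 = F/AEDG/- → run F
t=10: L0/L1/L2 = -/AEDGF/- → run A
t=11: L0/L1/L2 = -/AEDGF/- → run A
t=12: L0/L1/L2 = -/AEDGF/- → run A
t=13: L0/L1/L2 = -/AEDGF/- → run A
t=14: L0/L1/L2 = -/EDGF/- → run E
t=15: L0/L1/L2 = -/EDGF/- → run E
t=16: L0/L1/L2 = -/EDGF/- → run E
t=17: L0/L1/L2 = -/DGF/- → run D
t=18: L0/L1/L2 = -/DGF/- → run D
t=19: L0/L1/L2 = -/DGF/- → run D
t=20: L0/L1/L2 = -/GF/- → run G
t=21: L0/L1/L2 = -/GF/- → run G
t=22: L0/L1/L2 = -/GF/- → run G
t=23: L0/L1/L2 = -/GF/- → run G
t=24: L0/L1/L2 = -/F/- → run F
t=25: (idle)
t=26: (idle)
t=27: (idle)
t=28: (idle)
t=29: (idle)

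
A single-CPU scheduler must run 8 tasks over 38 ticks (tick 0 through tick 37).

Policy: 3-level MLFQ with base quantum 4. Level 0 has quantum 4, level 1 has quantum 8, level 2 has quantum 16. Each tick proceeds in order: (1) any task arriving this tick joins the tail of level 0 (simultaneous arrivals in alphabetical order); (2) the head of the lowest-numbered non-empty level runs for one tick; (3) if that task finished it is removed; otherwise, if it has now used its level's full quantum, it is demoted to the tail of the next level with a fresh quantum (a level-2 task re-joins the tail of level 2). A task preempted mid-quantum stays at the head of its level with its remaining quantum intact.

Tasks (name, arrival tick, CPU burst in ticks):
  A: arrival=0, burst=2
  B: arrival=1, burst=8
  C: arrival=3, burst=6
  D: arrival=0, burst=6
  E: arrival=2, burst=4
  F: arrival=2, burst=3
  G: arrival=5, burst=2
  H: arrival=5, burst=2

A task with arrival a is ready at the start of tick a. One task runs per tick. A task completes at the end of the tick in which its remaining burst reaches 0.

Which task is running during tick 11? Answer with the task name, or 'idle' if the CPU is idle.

t=0: L0/L1/L2 = AD/-/- → run A
t=1: L0/L1/L2 = ADB/-/- → run A
t=2: L0/L1/L2 = DBEF/-/- → run D
t=3: L0/L1/L2 = DBEFC/-/- → run D
t=4: L0/L1/L2 = DBEFC/-/- → run D
t=5: L0/L1/L2 = DBEFCGH/-/- → run D
t=6: L0/L1/L2 = BEFCGH/D/- → run B
t=7: L0/L1/L2 = BEFCGH/D/- → run B
t=8: L0/L1/L2 = BEFCGH/D/- → run B
t=9: L0/L1/L2 = BEFCGH/D/- → run B
t=10: L0/L1/L2 = EFCGH/DB/- → run E
t=11: L0/L1/L2 = EFCGH/DB/- → run E
t=12: L0/L1/L2 = EFCGH/DB/- → run E
t=13: L0/L1/L2 = EFCGH/DB/- → run E
t=14: L0/L1/L2 = FCGH/DB/- → run F
t=15: L0/L1/L2 = FCGH/DB/- → run F
t=16: L0/L1/L2 = FCGH/DB/- → run F
t=17: L0/L1/L2 = CGH/DB/- → run C
t=18: L0/L1/L2 = CGH/DB/- → run C
t=19: L0/L1/L2 = CGH/DB/- → run C
t=20: L0/L1/L2 = CGH/DB/- → run C
t=21: L0/L1/L2 = GH/DBC/- → run G
t=22: L0/L1/L2 = GH/DBC/- → run G
t=23: L0/L1/L2 = H/DBC/- → run H
t=24: L0/L1/L2 = H/DBC/- → run H
t=25: L0/L1/L2 = -/DBC/- → run D
t=26: L0/L1/L2 = -/DBC/- → run D
t=27: L0/L1/L2 = -/BC/- → run B
t=28: L0/L1/L2 = -/BC/- → run B
t=29: L0/L1/L2 = -/BC/- → run B
t=30: L0/L1/L2 = -/BC/- → run B
t=31: L0/L1/L2 = -/C/- → run C
t=32: L0/L1/L2 = -/C/- → run C
t=33: (idle)
t=34: (idle)
t=35: (idle)
t=36: (idle)
t=37: (idle)

running at tick 11 = E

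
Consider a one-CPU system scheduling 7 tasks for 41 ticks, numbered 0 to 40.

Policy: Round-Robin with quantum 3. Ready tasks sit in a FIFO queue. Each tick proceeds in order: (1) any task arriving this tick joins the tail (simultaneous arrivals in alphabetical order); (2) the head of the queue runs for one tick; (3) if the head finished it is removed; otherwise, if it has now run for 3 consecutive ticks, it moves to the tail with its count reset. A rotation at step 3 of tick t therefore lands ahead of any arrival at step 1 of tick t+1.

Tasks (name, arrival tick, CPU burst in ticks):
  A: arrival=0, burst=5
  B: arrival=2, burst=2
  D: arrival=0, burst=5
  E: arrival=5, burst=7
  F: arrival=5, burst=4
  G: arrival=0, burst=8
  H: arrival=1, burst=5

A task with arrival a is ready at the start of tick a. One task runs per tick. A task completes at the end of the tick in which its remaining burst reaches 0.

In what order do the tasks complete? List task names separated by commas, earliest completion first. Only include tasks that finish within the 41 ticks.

completion order = B, A, D, H, F, G, E

t=0: queue=[A,D,G] q_used=0 → run A
t=1: queue=[A,D,G,H] q_used=1 → run A
t=2: queue=[A,D,G,H,B] q_used=2 → run A
t=3: queue=[D,G,H,B,A] q_used=0 → run D
t=4: queue=[D,G,H,B,A] q_used=1 → run D
t=5: queue=[D,G,H,B,A,E,F] q_used=2 → run D
t=6: queue=[G,H,B,A,E,F,D] q_used=0 → run G
t=7: queue=[G,H,B,A,E,F,D] q_used=1 → run G
t=8: queue=[G,H,B,A,E,F,D] q_used=2 → run G
t=9: queue=[H,B,A,E,F,D,G] q_used=0 → run H
t=10: queue=[H,B,A,E,F,D,G] q_used=1 → run H
t=11: queue=[H,B,A,E,F,D,G] q_used=2 → run H
t=12: queue=[B,A,E,F,D,G,H] q_used=0 → run B
t=13: queue=[B,A,E,F,D,G,H] q_used=1 → run B
t=14: queue=[A,E,F,D,G,H] q_used=0 → run A
t=15: queue=[A,E,F,D,G,H] q_used=1 → run A
t=16: queue=[E,F,D,G,H] q_used=0 → run E
t=17: queue=[E,F,D,G,H] q_used=1 → run E
t=18: queue=[E,F,D,G,H] q_used=2 → run E
t=19: queue=[F,D,G,H,E] q_used=0 → run F
t=20: queue=[F,D,G,H,E] q_used=1 → run F
t=21: queue=[F,D,G,H,E] q_used=2 → run F
t=22: queue=[D,G,H,E,F] q_used=0 → run D
t=23: queue=[D,G,H,E,F] q_used=1 → run D
t=24: queue=[G,H,E,F] q_used=0 → run G
t=25: queue=[G,H,E,F] q_used=1 → run G
t=26: queue=[G,H,E,F] q_used=2 → run G
t=27: queue=[H,E,F,G] q_used=0 → run H
t=28: queue=[H,E,F,G] q_used=1 → run H
t=29: queue=[E,F,G] q_used=0 → run E
t=30: queue=[E,F,G] q_used=1 → run E
t=31: queue=[E,F,G] q_used=2 → run E
t=32: queue=[F,G,E] q_used=0 → run F
t=33: queue=[G,E] q_used=0 → run G
t=34: queue=[G,E] q_used=1 → run G
t=35: queue=[E] q_used=0 → run E
t=36: (idle)
t=37: (idle)
t=38: (idle)
t=39: (idle)
t=40: (idle)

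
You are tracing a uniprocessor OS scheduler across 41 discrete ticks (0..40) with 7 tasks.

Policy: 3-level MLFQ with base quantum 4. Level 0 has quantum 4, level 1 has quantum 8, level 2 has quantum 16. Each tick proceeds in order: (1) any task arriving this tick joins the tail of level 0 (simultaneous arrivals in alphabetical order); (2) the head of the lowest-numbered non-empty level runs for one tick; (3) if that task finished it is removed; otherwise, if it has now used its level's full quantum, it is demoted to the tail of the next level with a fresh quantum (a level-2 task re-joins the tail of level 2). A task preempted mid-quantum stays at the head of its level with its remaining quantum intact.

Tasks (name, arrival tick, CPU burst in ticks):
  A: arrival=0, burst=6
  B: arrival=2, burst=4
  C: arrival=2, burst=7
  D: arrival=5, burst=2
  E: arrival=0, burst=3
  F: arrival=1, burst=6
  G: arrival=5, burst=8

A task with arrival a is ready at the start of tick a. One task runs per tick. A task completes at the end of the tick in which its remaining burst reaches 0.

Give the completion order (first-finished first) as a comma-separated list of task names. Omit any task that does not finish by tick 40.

completion order = E, B, D, A, F, C, G

t=0: L0/L1/L2 = AE/-/- → run A
t=1: L0/L1/L2 = AEF/-/- → run A
t=2: L0/L1/L2 = AEFBC/-/- → run A
t=3: L0/L1/L2 = AEFBC/-/- → run A
t=4: L0/L1/L2 = EFBC/A/- → run E
t=5: L0/L1/L2 = EFBCDG/A/- → run E
t=6: L0/L1/L2 = EFBCDG/A/- → run E
t=7: L0/L1/L2 = FBCDG/A/- → run F
t=8: L0/L1/L2 = FBCDG/A/- → run F
t=9: L0/L1/L2 = FBCDG/A/- → run F
t=10: L0/L1/L2 = FBCDG/A/- → run F
t=11: L0/L1/L2 = BCDG/AF/- → run B
t=12: L0/L1/L2 = BCDG/AF/- → run B
t=13: L0/L1/L2 = BCDG/AF/- → run B
t=14: L0/L1/L2 = BCDG/AF/- → run B
t=15: L0/L1/L2 = CDG/AF/- → run C
t=16: L0/L1/L2 = CDG/AF/- → run C
t=17: L0/L1/L2 = CDG/AF/- → run C
t=18: L0/L1/L2 = CDG/AF/- → run C
t=19: L0/L1/L2 = DG/AFC/- → run D
t=20: L0/L1/L2 = DG/AFC/- → run D
t=21: L0/L1/L2 = G/AFC/- → run G
t=22: L0/L1/L2 = G/AFC/- → run G
t=23: L0/L1/L2 = G/AFC/- → run G
t=24: L0/L1/L2 = G/AFC/- → run G
t=25: L0/L1/L2 = -/AFCG/- → run A
t=26: L0/L1/L2 = -/AFCG/- → run A
t=27: L0/L1/L2 = -/FCG/- → run F
t=28: L0/L1/L2 = -/FCG/- → run F
t=29: L0/L1/L2 = -/CG/- → run C
t=30: L0/L1/L2 = -/CG/- → run C
t=31: L0/L1/L2 = -/CG/- → run C
t=32: L0/L1/L2 = -/G/- → run G
t=33: L0/L1/L2 = -/G/- → run G
t=34: L0/L1/L2 = -/G/- → run G
t=35: L0/L1/L2 = -/G/- → run G
t=36: (idle)
t=37: (idle)
t=38: (idle)
t=39: (idle)
t=40: (idle)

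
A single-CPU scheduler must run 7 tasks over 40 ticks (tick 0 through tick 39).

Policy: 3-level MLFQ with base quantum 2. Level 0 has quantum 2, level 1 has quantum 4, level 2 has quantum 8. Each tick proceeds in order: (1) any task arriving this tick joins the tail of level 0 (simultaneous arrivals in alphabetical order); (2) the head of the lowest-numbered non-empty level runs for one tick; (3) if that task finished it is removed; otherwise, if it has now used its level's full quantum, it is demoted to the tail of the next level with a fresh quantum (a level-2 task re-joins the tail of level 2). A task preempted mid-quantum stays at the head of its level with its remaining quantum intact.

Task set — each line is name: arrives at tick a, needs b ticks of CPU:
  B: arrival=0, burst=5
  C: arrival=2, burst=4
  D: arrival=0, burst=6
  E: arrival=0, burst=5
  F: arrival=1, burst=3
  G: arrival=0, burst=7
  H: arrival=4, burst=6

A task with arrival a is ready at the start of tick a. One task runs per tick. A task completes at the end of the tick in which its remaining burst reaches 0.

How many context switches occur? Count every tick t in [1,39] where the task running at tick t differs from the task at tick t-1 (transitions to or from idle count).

t=0: L0/L1/L2 = BDEG/-/- → run B
t=1: L0/L1/L2 = BDEGF/-/- → run B
t=2: L0/L1/L2 = DEGFC/B/- → run D
t=3: L0/L1/L2 = DEGFC/B/- → run D
t=4: L0/L1/L2 = EGFCH/BD/- → run E
t=5: L0/L1/L2 = EGFCH/BD/- → run E
t=6: L0/L1/L2 = GFCH/BDE/- → run G
t=7: L0/L1/L2 = GFCH/BDE/- → run G
t=8: L0/L1/L2 = FCH/BDEG/- → run F
t=9: L0/L1/L2 = FCH/BDEG/- → run F
t=10: L0/L1/L2 = CH/BDEGF/- → run C
t=11: L0/L1/L2 = CH/BDEGF/- → run C
t=12: L0/L1/L2 = H/BDEGFC/- → run H
t=13: L0/L1/L2 = H/BDEGFC/- → run H
t=14: L0/L1/L2 = -/BDEGFCH/- → run B
t=15: L0/L1/L2 = -/BDEGFCH/- → run B
t=16: L0/L1/L2 = -/BDEGFCH/- → run B
t=17: L0/L1/L2 = -/DEGFCH/- → run D
t=18: L0/L1/L2 = -/DEGFCH/- → run D
t=19: L0/L1/L2 = -/DEGFCH/- → run D
t=20: L0/L1/L2 = -/DEGFCH/- → run D
t=21: L0/L1/L2 = -/EGFCH/- → run E
t=22: L0/L1/L2 = -/EGFCH/- → run E
t=23: L0/L1/L2 = -/EGFCH/- → run E
t=24: L0/L1/L2 = -/GFCH/- → run G
t=25: L0/L1/L2 = -/GFCH/- → run G
t=26: L0/L1/L2 = -/GFCH/- → run G
t=27: L0/L1/L2 = -/GFCH/- → run G
t=28: L0/L1/L2 = -/FCH/G → run F
t=29: L0/L1/L2 = -/CH/G → run C
t=30: L0/L1/L2 = -/CH/G → run C
t=31: L0/L1/L2 = -/H/G → run H
t=32: L0/L1/L2 = -/H/G → run H
t=33: L0/L1/L2 = -/H/G → run H
t=34: L0/L1/L2 = -/H/G → run H
t=35: L0/L1/L2 = -/-/G → run G
t=36: (idle)
t=37: (idle)
t=38: (idle)
t=39: (idle)

context switches = 15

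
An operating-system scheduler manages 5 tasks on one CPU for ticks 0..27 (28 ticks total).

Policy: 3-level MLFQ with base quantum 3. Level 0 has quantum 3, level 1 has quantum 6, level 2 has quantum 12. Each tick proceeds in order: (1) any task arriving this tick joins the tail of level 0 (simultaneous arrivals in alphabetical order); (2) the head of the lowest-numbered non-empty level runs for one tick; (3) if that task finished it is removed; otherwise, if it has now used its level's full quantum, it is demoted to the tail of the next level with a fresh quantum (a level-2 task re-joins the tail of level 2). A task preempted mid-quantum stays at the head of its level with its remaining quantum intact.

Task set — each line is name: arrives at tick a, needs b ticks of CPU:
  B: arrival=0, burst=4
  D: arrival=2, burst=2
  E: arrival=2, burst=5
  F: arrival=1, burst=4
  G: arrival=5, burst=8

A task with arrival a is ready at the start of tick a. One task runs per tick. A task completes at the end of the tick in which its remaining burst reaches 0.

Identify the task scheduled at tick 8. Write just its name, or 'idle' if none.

t=0: L0/L1/L2 = B/-/- → run B
t=1: L0/L1/L2 = BF/-/- → run B
t=2: L0/L1/L2 = BFDE/-/- → run B
t=3: L0/L1/L2 = FDE/B/- → run F
t=4: L0/L1/L2 = FDE/B/- → run F
t=5: L0/L1/L2 = FDEG/B/- → run F
t=6: L0/L1/L2 = DEG/BF/- → run D
t=7: L0/L1/L2 = DEG/BF/- → run D
t=8: L0/L1/L2 = EG/BF/- → run E
t=9: L0/L1/L2 = EG/BF/- → run E
t=10: L0/L1/L2 = EG/BF/- → run E
t=11: L0/L1/L2 = G/BFE/- → run G
t=12: L0/L1/L2 = G/BFE/- → run G
t=13: L0/L1/L2 = G/BFE/- → run G
t=14: L0/L1/L2 = -/BFEG/- → run B
t=15: L0/L1/L2 = -/FEG/- → run F
t=16: L0/L1/L2 = -/EG/- → run E
t=17: L0/L1/L2 = -/EG/- → run E
t=18: L0/L1/L2 = -/G/- → run G
t=19: L0/L1/L2 = -/G/- → run G
t=20: L0/L1/L2 = -/G/- → run G
t=21: L0/L1/L2 = -/G/- → run G
t=22: L0/L1/L2 = -/G/- → run G
t=23: (idle)
t=24: (idle)
t=25: (idle)
t=26: (idle)
t=27: (idle)

running at tick 8 = E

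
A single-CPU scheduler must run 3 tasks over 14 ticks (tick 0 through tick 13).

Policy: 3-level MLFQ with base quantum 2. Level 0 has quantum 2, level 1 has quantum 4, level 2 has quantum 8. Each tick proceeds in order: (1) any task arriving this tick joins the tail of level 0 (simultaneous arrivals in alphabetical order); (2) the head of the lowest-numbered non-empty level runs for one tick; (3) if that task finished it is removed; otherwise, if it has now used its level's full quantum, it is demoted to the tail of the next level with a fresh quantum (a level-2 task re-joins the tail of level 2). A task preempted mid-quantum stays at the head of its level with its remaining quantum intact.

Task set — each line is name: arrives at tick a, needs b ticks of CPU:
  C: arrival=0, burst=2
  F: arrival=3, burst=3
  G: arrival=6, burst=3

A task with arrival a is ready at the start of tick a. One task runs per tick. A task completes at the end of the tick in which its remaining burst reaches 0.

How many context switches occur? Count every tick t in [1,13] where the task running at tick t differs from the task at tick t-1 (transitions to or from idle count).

context switches = 4

t=0: L0/L1/L2 = C/-/- → run C
t=1: L0/L1/L2 = C/-/- → run C
t=2: (idle)
t=3: L0/L1/L2 = F/-/- → run F
t=4: L0/L1/L2 = F/-/- → run F
t=5: L0/L1/L2 = -/F/- → run F
t=6: L0/L1/L2 = G/-/- → run G
t=7: L0/L1/L2 = G/-/- → run G
t=8: L0/L1/L2 = -/G/- → run G
t=9: (idle)
t=10: (idle)
t=11: (idle)
t=12: (idle)
t=13: (idle)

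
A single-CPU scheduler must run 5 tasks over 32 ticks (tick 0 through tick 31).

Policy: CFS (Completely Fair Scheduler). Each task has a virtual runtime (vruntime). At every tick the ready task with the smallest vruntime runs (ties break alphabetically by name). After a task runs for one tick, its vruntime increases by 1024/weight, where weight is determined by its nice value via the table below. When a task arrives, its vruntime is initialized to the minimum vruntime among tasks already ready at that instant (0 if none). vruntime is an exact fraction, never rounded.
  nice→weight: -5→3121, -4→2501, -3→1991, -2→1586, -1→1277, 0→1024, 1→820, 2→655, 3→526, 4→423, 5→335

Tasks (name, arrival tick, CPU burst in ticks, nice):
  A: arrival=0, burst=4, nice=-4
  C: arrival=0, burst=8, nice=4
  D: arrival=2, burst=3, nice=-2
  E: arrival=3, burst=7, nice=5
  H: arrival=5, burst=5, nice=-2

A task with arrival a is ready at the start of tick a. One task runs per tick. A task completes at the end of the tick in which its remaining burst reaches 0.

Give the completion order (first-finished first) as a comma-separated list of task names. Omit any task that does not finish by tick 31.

completion order = A, D, H, C, E

t=0: vr[A=0 C=0] → run A
t=1: vr[A=1024/2501 C=0] → run C
t=2: vr[A=1024/2501 C=1024/423 D=1024/2501] → run A
t=3: vr[A=2048/2501 C=1024/423 D=1024/2501 E=1024/2501] → run D
t=4: vr[A=2048/2501 C=1024/423 D=34304/32513 E=1024/2501] → run E
t=5: vr[A=2048/2501 C=1024/423 D=34304/32513 E=2904064/837835 H=2048/2501] → run A
t=6: vr[A=3072/2501 C=1024/423 D=34304/32513 E=2904064/837835 H=2048/2501] → run H
t=7: vr[A=3072/2501 C=1024/423 D=34304/32513 E=2904064/837835 H=47616/32513] → run D
t=8: vr[A=3072/2501 C=1024/423 D=55296/32513 E=2904064/837835 H=47616/32513] → run A
t=9: vr[C=1024/423 D=55296/32513 E=2904064/837835 H=47616/32513] → run H
t=10: vr[C=1024/423 D=55296/32513 E=2904064/837835 H=68608/32513] → run D
t=11: vr[C=1024/423 E=2904064/837835 H=68608/32513] → run H
t=12: vr[C=1024/423 E=2904064/837835 H=89600/32513] → run C
t=13: vr[C=2048/423 E=2904064/837835 H=89600/32513] → run H
t=14: vr[C=2048/423 E=2904064/837835 H=110592/32513] → run H
t=15: vr[C=2048/423 E=2904064/837835] → run E
t=16: vr[C=2048/423 E=5465088/837835] → run C
t=17: vr[C=1024/141 E=5465088/837835] → run E
t=18: vr[C=1024/141 E=8026112/837835] → run C
t=19: vr[C=4096/423 E=8026112/837835] → run E
t=20: vr[C=4096/423 E=10587136/837835] → run C
t=21: vr[C=5120/423 E=10587136/837835] → run C
t=22: vr[C=2048/141 E=10587136/837835] → run E
t=23: vr[C=2048/141 E=2629632/167567] → run C
t=24: vr[C=7168/423 E=2629632/167567] → run E
t=25: vr[C=7168/423 E=15709184/837835] → run C
t=26: vr[E=15709184/837835] → run E
t=27: (idle)
t=28: (idle)
t=29: (idle)
t=30: (idle)
t=31: (idle)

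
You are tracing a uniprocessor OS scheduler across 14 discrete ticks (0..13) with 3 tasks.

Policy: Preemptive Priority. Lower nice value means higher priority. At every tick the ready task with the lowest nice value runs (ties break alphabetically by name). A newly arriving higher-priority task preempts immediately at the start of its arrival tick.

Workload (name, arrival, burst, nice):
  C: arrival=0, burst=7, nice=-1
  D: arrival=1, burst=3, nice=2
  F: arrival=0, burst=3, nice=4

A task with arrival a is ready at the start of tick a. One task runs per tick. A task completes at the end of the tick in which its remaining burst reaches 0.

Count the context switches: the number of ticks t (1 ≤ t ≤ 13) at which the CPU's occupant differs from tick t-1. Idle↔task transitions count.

t=0: ready={C,F} → run C
t=1: ready={C,D,F} → run C
t=2: ready={C,D,F} → run C
t=3: ready={C,D,F} → run C
t=4: ready={C,D,F} → run C
t=5: ready={C,D,F} → run C
t=6: ready={C,D,F} → run C
t=7: ready={D,F} → run D
t=8: ready={D,F} → run D
t=9: ready={D,F} → run D
t=10: ready={F} → run F
t=11: ready={F} → run F
t=12: ready={F} → run F
t=13: (idle)

context switches = 3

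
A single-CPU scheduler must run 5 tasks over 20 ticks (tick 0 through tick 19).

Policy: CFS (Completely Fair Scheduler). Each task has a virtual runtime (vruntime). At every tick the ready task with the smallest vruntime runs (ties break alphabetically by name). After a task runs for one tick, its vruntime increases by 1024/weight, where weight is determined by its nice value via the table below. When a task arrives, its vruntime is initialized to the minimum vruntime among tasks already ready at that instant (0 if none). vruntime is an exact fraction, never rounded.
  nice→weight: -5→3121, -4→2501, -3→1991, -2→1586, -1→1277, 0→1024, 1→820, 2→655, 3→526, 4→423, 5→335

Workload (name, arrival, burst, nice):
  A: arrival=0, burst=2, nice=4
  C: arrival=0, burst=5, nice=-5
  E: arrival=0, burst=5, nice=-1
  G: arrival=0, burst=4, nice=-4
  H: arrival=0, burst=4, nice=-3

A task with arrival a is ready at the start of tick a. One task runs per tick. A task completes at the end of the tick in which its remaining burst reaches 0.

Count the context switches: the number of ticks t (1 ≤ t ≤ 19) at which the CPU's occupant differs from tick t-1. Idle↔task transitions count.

t=0: vr[A=0 C=0 E=0 G=0 H=0] → run A
t=1: vr[A=1024/423 C=0 E=0 G=0 H=0] → run C
t=2: vr[A=1024/423 C=1024/3121 E=0 G=0 H=0] → run E
t=3: vr[A=1024/423 C=1024/3121 E=1024/1277 G=0 H=0] → run G
t=4: vr[A=1024/423 C=1024/3121 E=1024/1277 G=1024/2501 H=0] → run H
t=5: vr[A=1024/423 C=1024/3121 E=1024/1277 G=1024/2501 H=1024/1991] → run C
t=6: vr[A=1024/423 C=2048/3121 E=1024/1277 G=1024/2501 H=1024/1991] → run G
t=7: vr[A=1024/423 C=2048/3121 E=1024/1277 G=2048/2501 H=1024/1991] → run H
t=8: vr[A=1024/423 C=2048/3121 E=1024/1277 G=2048/2501 H=2048/1991] → run C
t=9: vr[A=1024/423 C=3072/3121 E=1024/1277 G=2048/2501 H=2048/1991] → run E
t=10: vr[A=1024/423 C=3072/3121 E=2048/1277 G=2048/2501 H=2048/1991] → run G
t=11: vr[A=1024/423 C=3072/3121 E=2048/1277 G=3072/2501 H=2048/1991] → run C
t=12: vr[A=1024/423 C=4096/3121 E=2048/1277 G=3072/2501 H=2048/1991] → run H
t=13: vr[A=1024/423 C=4096/3121 E=2048/1277 G=3072/2501 H=3072/1991] → run G
t=14: vr[A=1024/423 C=4096/3121 E=2048/1277 H=3072/1991] → run C
t=15: vr[A=1024/423 E=2048/1277 H=3072/1991] → run H
t=16: vr[A=1024/423 E=2048/1277] → run E
t=17: vr[A=1024/423 E=3072/1277] → run E
t=18: vr[A=1024/423 E=4096/1277] → run A
t=19: vr[E=4096/1277] → run E

context switches = 18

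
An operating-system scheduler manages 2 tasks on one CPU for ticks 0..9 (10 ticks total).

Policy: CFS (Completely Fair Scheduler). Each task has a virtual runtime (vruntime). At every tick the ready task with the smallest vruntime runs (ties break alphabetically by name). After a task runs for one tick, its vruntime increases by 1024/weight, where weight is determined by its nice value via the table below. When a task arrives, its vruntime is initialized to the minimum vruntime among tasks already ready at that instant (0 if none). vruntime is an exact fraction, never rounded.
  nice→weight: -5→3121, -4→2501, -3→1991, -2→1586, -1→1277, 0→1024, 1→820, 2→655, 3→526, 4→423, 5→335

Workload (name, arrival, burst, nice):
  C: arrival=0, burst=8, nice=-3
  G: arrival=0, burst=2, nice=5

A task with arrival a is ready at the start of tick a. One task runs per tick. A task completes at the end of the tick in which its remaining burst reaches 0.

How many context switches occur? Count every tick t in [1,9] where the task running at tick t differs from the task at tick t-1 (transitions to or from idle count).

context switches = 4

t=0: vr[C=0 G=0] → run C
t=1: vr[C=1024/1991 G=0] → run G
t=2: vr[C=1024/1991 G=1024/335] → run C
t=3: vr[C=2048/1991 G=1024/335] → run C
t=4: vr[C=3072/1991 G=1024/335] → run C
t=5: vr[C=4096/1991 G=1024/335] → run C
t=6: vr[C=5120/1991 G=1024/335] → run C
t=7: vr[C=6144/1991 G=1024/335] → run G
t=8: vr[C=6144/1991] → run C
t=9: vr[C=7168/1991] → run C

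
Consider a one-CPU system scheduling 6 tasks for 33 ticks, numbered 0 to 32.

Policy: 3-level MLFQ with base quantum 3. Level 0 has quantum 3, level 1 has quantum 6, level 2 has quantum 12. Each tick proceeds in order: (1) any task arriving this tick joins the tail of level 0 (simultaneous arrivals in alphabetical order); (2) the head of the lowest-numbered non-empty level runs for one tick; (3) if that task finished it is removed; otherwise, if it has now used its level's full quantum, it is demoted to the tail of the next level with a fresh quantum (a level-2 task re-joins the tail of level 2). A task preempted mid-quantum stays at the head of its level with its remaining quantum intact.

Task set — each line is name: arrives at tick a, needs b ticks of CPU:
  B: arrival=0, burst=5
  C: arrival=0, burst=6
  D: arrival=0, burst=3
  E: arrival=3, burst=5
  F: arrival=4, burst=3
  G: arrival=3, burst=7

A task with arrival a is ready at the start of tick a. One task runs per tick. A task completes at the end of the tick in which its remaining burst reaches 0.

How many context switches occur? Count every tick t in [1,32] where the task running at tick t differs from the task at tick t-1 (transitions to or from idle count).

context switches = 10

t=0: L0/L1/L2 = BCD/-/- → run B
t=1: L0/L1/L2 = BCD/-/- → run B
t=2: L0/L1/L2 = BCD/-/- → run B
t=3: L0/L1/L2 = CDEG/B/- → run C
t=4: L0/L1/L2 = CDEGF/B/- → run C
t=5: L0/L1/L2 = CDEGF/B/- → run C
t=6: L0/L1/L2 = DEGF/BC/- → run D
t=7: L0/L1/L2 = DEGF/BC/- → run D
t=8: L0/L1/L2 = DEGF/BC/- → run D
t=9: L0/L1/L2 = EGF/BC/- → run E
t=10: L0/L1/L2 = EGF/BC/- → run E
t=11: L0/L1/L2 = EGF/BC/- → run E
t=12: L0/L1/L2 = GF/BCE/- → run G
t=13: L0/L1/L2 = GF/BCE/- → run G
t=14: L0/L1/L2 = GF/BCE/- → run G
t=15: L0/L1/L2 = F/BCEG/- → run F
t=16: L0/L1/L2 = F/BCEG/- → run F
t=17: L0/L1/L2 = F/BCEG/- → run F
t=18: L0/L1/L2 = -/BCEG/- → run B
t=19: L0/L1/L2 = -/BCEG/- → run B
t=20: L0/L1/L2 = -/CEG/- → run C
t=21: L0/L1/L2 = -/CEG/- → run C
t=22: L0/L1/L2 = -/CEG/- → run C
t=23: L0/L1/L2 = -/EG/- → run E
t=24: L0/L1/L2 = -/EG/- → run E
t=25: L0/L1/L2 = -/G/- → run G
t=26: L0/L1/L2 = -/G/- → run G
t=27: L0/L1/L2 = -/G/- → run G
t=28: L0/L1/L2 = -/G/- → run G
t=29: (idle)
t=30: (idle)
t=31: (idle)
t=32: (idle)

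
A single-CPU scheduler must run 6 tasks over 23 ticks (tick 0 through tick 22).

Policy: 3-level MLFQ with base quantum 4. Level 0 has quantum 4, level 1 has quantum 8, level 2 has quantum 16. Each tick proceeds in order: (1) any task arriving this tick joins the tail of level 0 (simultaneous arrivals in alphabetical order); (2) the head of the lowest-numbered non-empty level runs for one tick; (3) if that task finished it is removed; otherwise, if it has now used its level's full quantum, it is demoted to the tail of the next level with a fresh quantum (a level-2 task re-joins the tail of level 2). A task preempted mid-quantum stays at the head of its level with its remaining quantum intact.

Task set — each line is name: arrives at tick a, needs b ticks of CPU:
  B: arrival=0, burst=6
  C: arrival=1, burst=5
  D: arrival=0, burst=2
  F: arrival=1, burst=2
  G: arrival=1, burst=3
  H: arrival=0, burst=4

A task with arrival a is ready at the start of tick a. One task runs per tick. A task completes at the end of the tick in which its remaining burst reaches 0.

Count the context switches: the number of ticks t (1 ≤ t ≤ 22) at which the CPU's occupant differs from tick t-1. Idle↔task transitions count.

t=0: L0/L1/L2 = BDH/-/- → run B
t=1: L0/L1/L2 = BDHCFG/-/- → run B
t=2: L0/L1/L2 = BDHCFG/-/- → run B
t=3: L0/L1/L2 = BDHCFG/-/- → run B
t=4: L0/L1/L2 = DHCFG/B/- → run D
t=5: L0/L1/L2 = DHCFG/B/- → run D
t=6: L0/L1/L2 = HCFG/B/- → run H
t=7: L0/L1/L2 = HCFG/B/- → run H
t=8: L0/L1/L2 = HCFG/B/- → run H
t=9: L0/L1/L2 = HCFG/B/- → run H
t=10: L0/L1/L2 = CFG/B/- → run C
t=11: L0/L1/L2 = CFG/B/- → run C
t=12: L0/L1/L2 = CFG/B/- → run C
t=13: L0/L1/L2 = CFG/B/- → run C
t=14: L0/L1/L2 = FG/BC/- → run F
t=15: L0/L1/L2 = FG/BC/- → run F
t=16: L0/L1/L2 = G/BC/- → run G
t=17: L0/L1/L2 = G/BC/- → run G
t=18: L0/L1/L2 = G/BC/- → run G
t=19: L0/L1/L2 = -/BC/- → run B
t=20: L0/L1/L2 = -/BC/- → run B
t=21: L0/L1/L2 = -/C/- → run C
t=22: (idle)

context switches = 8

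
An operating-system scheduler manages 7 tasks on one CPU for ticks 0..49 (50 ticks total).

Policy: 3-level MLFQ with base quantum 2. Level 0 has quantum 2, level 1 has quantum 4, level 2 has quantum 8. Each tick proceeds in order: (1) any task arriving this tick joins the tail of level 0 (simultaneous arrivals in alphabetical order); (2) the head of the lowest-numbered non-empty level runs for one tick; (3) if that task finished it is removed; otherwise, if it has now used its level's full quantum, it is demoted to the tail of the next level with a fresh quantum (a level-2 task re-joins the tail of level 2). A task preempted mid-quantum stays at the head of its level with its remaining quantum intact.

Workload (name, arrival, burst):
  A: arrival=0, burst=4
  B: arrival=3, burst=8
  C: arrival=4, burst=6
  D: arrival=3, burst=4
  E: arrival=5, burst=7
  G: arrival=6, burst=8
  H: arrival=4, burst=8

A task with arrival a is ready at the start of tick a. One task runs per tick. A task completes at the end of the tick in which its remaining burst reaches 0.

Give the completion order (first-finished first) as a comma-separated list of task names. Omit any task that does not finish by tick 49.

completion order = A, D, C, B, H, E, G

t=0: L0/L1/L2 = A/-/- → run A
t=1: L0/L1/L2 = A/-/- → run A
t=2: L0/L1/L2 = -/A/- → run A
t=3: L0/L1/L2 = BD/A/- → run B
t=4: L0/L1/L2 = BDCH/A/- → run B
t=5: L0/L1/L2 = DCHE/AB/- → run D
t=6: L0/L1/L2 = DCHEG/AB/- → run D
t=7: L0/L1/L2 = CHEG/ABD/- → run C
t=8: L0/L1/L2 = CHEG/ABD/- → run C
t=9: L0/L1/L2 = HEG/ABDC/- → run H
t=10: L0/L1/L2 = HEG/ABDC/- → run H
t=11: L0/L1/L2 = EG/ABDCH/- → run E
t=12: L0/L1/L2 = EG/ABDCH/- → run E
t=13: L0/L1/L2 = G/ABDCHE/- → run G
t=14: L0/L1/L2 = G/ABDCHE/- → run G
t=15: L0/L1/L2 = -/ABDCHEG/- → run A
t=16: L0/L1/L2 = -/BDCHEG/- → run B
t=17: L0/L1/L2 = -/BDCHEG/- → run B
t=18: L0/L1/L2 = -/BDCHEG/- → run B
t=19: L0/L1/L2 = -/BDCHEG/- → run B
t=20: L0/L1/L2 = -/DCHEG/B → run D
t=21: L0/L1/L2 = -/DCHEG/B → run D
t=22: L0/L1/L2 = -/CHEG/B → run C
t=23: L0/L1/L2 = -/CHEG/B → run C
t=24: L0/L1/L2 = -/CHEG/B → run C
t=25: L0/L1/L2 = -/CHEG/B → run C
t=26: L0/L1/L2 = -/HEG/B → run H
t=27: L0/L1/L2 = -/HEG/B → run H
t=28: L0/L1/L2 = -/HEG/B → run H
t=29: L0/L1/L2 = -/HEG/B → run H
t=30: L0/L1/L2 = -/EG/BH → run E
t=31: L0/L1/L2 = -/EG/BH → run E
t=32: L0/L1/L2 = -/EG/BH → run E
t=33: L0/L1/L2 = -/EG/BH → run E
t=34: L0/L1/L2 = -/G/BHE → run G
t=35: L0/L1/L2 = -/G/BHE → run G
t=36: L0/L1/L2 = -/G/BHE → run G
t=37: L0/L1/L2 = -/G/BHE → run G
t=38: L0/L1/L2 = -/-/BHEG → run B
t=39: L0/L1/L2 = -/-/BHEG → run B
t=40: L0/L1/L2 = -/-/HEG → run H
t=41: L0/L1/L2 = -/-/HEG → run H
t=42: L0/L1/L2 = -/-/EG → run E
t=43: L0/L1/L2 = -/-/G → run G
t=44: L0/L1/L2 = -/-/G → run G
t=45: (idle)
t=46: (idle)
t=47: (idle)
t=48: (idle)
t=49: (idle)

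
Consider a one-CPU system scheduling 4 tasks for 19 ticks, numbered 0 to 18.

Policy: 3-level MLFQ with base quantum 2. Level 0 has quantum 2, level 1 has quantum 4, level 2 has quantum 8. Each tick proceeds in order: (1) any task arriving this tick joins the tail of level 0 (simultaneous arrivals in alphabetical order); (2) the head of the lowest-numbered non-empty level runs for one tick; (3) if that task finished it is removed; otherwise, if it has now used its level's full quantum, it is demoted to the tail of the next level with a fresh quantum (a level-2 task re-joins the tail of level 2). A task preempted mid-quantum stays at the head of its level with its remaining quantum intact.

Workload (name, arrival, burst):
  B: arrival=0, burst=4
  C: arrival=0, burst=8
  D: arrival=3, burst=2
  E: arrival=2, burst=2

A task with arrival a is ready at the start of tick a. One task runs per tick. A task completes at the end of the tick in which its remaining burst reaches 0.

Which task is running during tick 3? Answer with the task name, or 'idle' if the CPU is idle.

running at tick 3 = C

t=0: L0/L1/L2 = BC/-/- → run B
t=1: L0/L1/L2 = BC/-/- → run B
t=2: L0/L1/L2 = CE/B/- → run C
t=3: L0/L1/L2 = CED/B/- → run C
t=4: L0/L1/L2 = ED/BC/- → run E
t=5: L0/L1/L2 = ED/BC/- → run E
t=6: L0/L1/L2 = D/BC/- → run D
t=7: L0/L1/L2 = D/BC/- → run D
t=8: L0/L1/L2 = -/BC/- → run B
t=9: L0/L1/L2 = -/BC/- → run B
t=10: L0/L1/L2 = -/C/- → run C
t=11: L0/L1/L2 = -/C/- → run C
t=12: L0/L1/L2 = -/C/- → run C
t=13: L0/L1/L2 = -/C/- → run C
t=14: L0/L1/L2 = -/-/C → run C
t=15: L0/L1/L2 = -/-/C → run C
t=16: (idle)
t=17: (idle)
t=18: (idle)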